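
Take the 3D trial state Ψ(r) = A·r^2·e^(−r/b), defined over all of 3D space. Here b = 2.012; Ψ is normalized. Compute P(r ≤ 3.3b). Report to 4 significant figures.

P ≈ 0.4892

With dV = 4πr²dr, the probability is ∫|Ψ|² dV over r ≤ 3.3b.
The full normalization integral is A²·[45·π·b^7/2] = 1, fixing A².
Substituting u = r/b, A², 4π and the length scale all cancel in the ratio: P = ∫_{0}^{3.3} u^6·e^(-2·u) du / ∫_{0}^{∞} u^6·e^(-2·u) du.
An antiderivative of u^6·e^(-2·u) is -(4·u^6 + 12·u^5 + 30·u^4 + 60·u^3 + 90·u^2 + 90·u + 45)·e^(-2·u)/8; evaluating from 0 to 3.3 gives ≈ 2.75153, while the full integral is 45/8.
Taking the ratio yields P = 0.48916.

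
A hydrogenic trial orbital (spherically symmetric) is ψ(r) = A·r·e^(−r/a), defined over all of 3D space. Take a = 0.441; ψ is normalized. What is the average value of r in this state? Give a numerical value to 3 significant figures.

⟨r⟩ ≈ 1.10

By definition ⟨r⟩ = ∫ r |ψ(r)|² 4πr² dr.
The ratio of the moment integral to the normalization integral gives ⟨r⟩ = 5·a/2.
With a = 0.441, ⟨r⟩ = 1.103.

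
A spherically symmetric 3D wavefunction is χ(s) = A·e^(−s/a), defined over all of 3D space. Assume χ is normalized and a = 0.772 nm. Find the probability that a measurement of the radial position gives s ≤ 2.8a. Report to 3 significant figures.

P ≈ 0.918

With dV = 4πs²ds, the probability is ∫|χ|² dV over s ≤ 2.8a.
A² is fixed by ∫₀^∞ 4πs²|χ|² ds = 1, i.e. A² = (π·a^3)^(−1).
Substituting u = s/a, A², 4π and the length scale all cancel in the ratio: P = ∫_{0}^{2.8} u^2·e^(-2·u) du / ∫_{0}^{∞} u^2·e^(-2·u) du.
Using ∫ u^2·e^(-2·u) du = -(2·u^2 + 2·u + 1)·e^(-2·u)/4, the numerator is 1/4 - 557·e^(-28/5)/100 and the denominator is 1/4.
Taking the ratio yields P = 0.9176.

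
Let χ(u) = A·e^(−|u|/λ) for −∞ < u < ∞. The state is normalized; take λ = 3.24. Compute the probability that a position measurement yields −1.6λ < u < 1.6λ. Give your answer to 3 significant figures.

P ≈ 0.959

The probability is P = ∫ |χ|² du over [−1.6λ, 1.6λ].
The normalization integral ∫|χ|²du over the whole domain equals λ·A², and A² cancels in the ratio.
By symmetry take twice the u ≥ 0 contribution in numerator and denominator; the 2's cancel. Substituting t = u/λ, A² and the length scale cancel in the ratio: P = ∫_{0}^{1.6} e^(-2·t) dt / ∫_{0}^{∞} e^(-2·t) dt.
With ∫ e^(-2·t) dt = -e^(-2·t)/2 + C, the region integral is 1/2 - e^(-16/5)/2 and the full one is 1/2.
Evaluating gives P = 0.9592.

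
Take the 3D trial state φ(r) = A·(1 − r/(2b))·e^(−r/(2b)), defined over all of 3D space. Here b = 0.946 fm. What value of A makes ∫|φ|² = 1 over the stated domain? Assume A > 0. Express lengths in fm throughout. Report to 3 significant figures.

Require ∫ |φ|² 4πr² dr = 1 over the whole domain.
In 3D with spherical symmetry the volume element is 4πr² dr.
With ∫₀^∞ r^4 e^(−αr) dr = 4!/α^5, with φ = A·(1 − r/(2b))·e^(−r/(2b)), the integral evaluates to A²·[8·π·b^3].
Hence A² = 1/[8·π·b^3].
Plugging in b = 0.946 yields A = 0.2168.

A ≈ 0.217 fm^(-3/2)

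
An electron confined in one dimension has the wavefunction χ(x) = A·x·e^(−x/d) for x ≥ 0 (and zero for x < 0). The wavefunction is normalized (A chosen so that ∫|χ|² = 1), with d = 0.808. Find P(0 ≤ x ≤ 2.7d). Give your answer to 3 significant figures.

The probability is P = ∫ |χ|² dx over [0, 2.7d].
The normalization integral ∫|χ|²dx over the whole domain equals d^3/4·A², and A² cancels in the ratio.
In terms of u = x/d (A² and the length scale cancel between numerator and denominator), P = [∫_{0}^{2.7} u^2·e^(-2·u) du] / [∫_{0}^{∞} u^2·e^(-2·u) du].
With ∫ u^2·e^(-2·u) du = -(2·u^2 + 2·u + 1)·e^(-2·u)/4 + C, the region integral is 1/4 - 1049·e^(-27/5)/200 and the full one is 1/4.
Evaluating gives P = 0.9052.

P ≈ 0.905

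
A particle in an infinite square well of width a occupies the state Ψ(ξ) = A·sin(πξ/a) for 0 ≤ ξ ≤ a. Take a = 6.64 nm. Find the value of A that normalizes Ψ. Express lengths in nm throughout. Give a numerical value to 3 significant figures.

A ≈ 0.549 nm^(-1/2)

We need A² ∫|f|² dξ = 1, taking the integral from 0 to a.
With ∫₀^a sin²(nπξ/a) dξ = a/2, the integral (without the A² prefactor) comes out to a/2.
Hence A² = 1/[a/2].
With a = 6.64: A² = 0.3012 and A = 0.5488.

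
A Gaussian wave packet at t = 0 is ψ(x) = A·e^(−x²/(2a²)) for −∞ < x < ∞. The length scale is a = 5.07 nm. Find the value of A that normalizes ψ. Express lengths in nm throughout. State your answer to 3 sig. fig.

Normalization requires ∫|ψ|² dx = 1, integrated from −∞ to ∞.
The integral (without the A² prefactor) comes out to √(π)·a.
Setting this equal to 1 gives A² = 1/(√(π)·a).
Substituting a = 5.07 gives A² = 0.1113, so A = 0.3336.

A ≈ 0.334 nm^(-1/2)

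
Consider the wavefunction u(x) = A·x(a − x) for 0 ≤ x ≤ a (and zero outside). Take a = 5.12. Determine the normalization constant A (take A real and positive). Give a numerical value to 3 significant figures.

Require ∫ |u|² dx = 1 over the whole domain.
Expanding the polynomial and integrating term by term, ∫|u|² dx = A²·(a^5/30).
Setting this equal to 1 gives A² = 1/(a^5/30).
With a = 5.12: A² = 0.008527 and A = 0.09234.

A ≈ 0.0923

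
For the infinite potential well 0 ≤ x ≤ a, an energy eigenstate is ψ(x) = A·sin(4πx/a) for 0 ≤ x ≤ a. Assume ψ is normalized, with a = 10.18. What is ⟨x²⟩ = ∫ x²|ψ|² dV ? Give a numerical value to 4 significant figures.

⟨x²⟩ = ∫ x^2 |ψ|² dx over the full domain.
The ratio of the moment integral to the normalization integral gives ⟨x²⟩ = -a^2/(32·π^2) + a^2/3.
With a = 10.18, ⟨x^2⟩ = 34.216.

⟨x^2⟩ ≈ 34.22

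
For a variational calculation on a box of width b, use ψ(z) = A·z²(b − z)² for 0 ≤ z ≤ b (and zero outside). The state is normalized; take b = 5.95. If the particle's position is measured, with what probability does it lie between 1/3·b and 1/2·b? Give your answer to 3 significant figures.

The probability is P = ∫ |ψ|² dz over [1/3·b, 1/2·b].
The normalization integral ∫|ψ|²dz over the whole domain equals b^9/630·A², and A² cancels in the ratio.
Let u = z/b; then A² and the length scale cancel, so P = ∫_{1/3}^{1/2} u^4·(1 - u)^4 du ÷ ∫_{0}^{1} u^4·(1 - u)^4 du.
Using ∫ u^4·(1 - u)^4 du = u^5·(70·u^4 - 315·u^3 + 540·u^2 - 420·u + 126)/630, the numerator is ≈ 0.00056374 and the denominator is 1/630.
Taking the ratio, P = 0.3552.

P ≈ 0.355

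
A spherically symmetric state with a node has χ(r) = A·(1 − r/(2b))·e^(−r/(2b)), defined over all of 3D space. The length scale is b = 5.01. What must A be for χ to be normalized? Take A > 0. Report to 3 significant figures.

The normalization condition is ∫|χ|² 4πr² dr = 1 from 0 to ∞.
Recall ∫₀^∞ r^m e^(−r/β) dr = m!·β^(m+1), with χ = A·(1 − r/(2b))·e^(−r/(2b)), the integral evaluates to A²·[8·π·b^3].
So A² = (8·π·b^3)^(−1).
Plugging in b = 5.01 yields A = 0.01779.

A ≈ 0.0178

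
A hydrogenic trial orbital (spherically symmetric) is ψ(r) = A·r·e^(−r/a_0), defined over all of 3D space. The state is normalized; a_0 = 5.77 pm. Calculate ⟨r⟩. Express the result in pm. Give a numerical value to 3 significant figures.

⟨r⟩ = ∫ r |ψ|² 4πr² dr over the full domain.
The ratio of the moment integral to the normalization integral gives ⟨r⟩ = 5·a_0/2.
Putting a_0 = 5.77 gives 14.43.

⟨r⟩ ≈ 14.4 pm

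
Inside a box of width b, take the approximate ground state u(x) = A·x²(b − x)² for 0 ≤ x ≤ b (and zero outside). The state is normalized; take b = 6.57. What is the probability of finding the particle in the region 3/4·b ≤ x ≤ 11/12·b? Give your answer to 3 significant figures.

|u|² is the probability density, so P = ∫_{3/4·b}^{11/12·b} |u|² dx.
Since A² = 1/(b^9/630), this is the region integral divided by the full normalization integral.
In terms of t = x/b (A² and the length scale cancel between numerator and denominator), P = [∫_{3/4}^{11/12} t^4·(1 - t)^4 dt] / [∫_{0}^{1} t^4·(1 - t)^4 dt].
Using ∫ t^4·(1 - t)^4 dt = t^5·(70·t^4 - 315·t^3 + 540·t^2 - 420·t + 126)/630, the numerator is ≈ 0.000077059 and the denominator is 1/630.
The result is P = 0.04855.

P ≈ 0.0485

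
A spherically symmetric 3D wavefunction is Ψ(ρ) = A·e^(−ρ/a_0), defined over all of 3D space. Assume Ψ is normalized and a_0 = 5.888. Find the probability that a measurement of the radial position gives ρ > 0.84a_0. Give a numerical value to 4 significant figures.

With dV = 4πρ²dρ, the probability is ∫|Ψ|² dV over ρ > 0.84a_0.
The full normalization integral is A²·[π·a_0^3] = 1, fixing A².
Let u = ρ/a_0; then A², 4π and the length scale all cancel, so P = ∫_{0.84}^{∞} u^2·e^(-2·u) du ÷ ∫_{0}^{∞} u^2·e^(-2·u) du.
Using ∫ u^2·e^(-2·u) du = -(2·u^2 + 2·u + 1)·e^(-2·u)/4, the numerator is 2557·e^(-42/25)/2500 and the denominator is 1/4.
The region integral divided by the full integral gives P = 0.76249.

P ≈ 0.7625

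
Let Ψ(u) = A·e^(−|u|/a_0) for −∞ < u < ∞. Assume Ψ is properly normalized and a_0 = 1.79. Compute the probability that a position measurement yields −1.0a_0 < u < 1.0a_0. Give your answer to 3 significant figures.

|Ψ|² is the probability density, so P = ∫_{−1.0a_0}^{1.0a_0} |Ψ|² du.
With A² fixed by ∫|Ψ|² = 1, i.e. A² = (a_0)^(−1), substitute and integrate.
Both integrals are even about u = 0, so only the u ≥ 0 halves are needed (the factors of 2 cancel). In terms of t = u/a_0 (A² and the length scale cancel between numerator and denominator), P = [∫_{0}^{1.0} e^(-2·t) dt] / [∫_{0}^{∞} e^(-2·t) dt].
An antiderivative of e^(-2·t) is -e^(-2·t)/2; evaluating from 0 to 1.0 gives 1/2 - e^(-2)/2, while the full integral is 1/2.
Evaluating gives P = 0.8647.

P ≈ 0.865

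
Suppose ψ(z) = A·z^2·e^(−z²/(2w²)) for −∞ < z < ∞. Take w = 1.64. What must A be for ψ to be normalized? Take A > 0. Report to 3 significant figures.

A ≈ 0.252

We need A² ∫|f|² dz = 1, taking the integral from −∞ to ∞.
∫|ψ|² dz = A²·(3·√(π)·w^5/4).
Plugging in w = 1.64 yields A = 0.2518.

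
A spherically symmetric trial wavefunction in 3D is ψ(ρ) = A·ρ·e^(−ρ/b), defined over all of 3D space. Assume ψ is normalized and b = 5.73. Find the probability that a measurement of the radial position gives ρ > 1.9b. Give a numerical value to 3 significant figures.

P ≈ 0.668

P = ∫ |ψ|² 4πρ² dρ over ρ > 1.9b.
The full normalization integral is A²·[3·π·b^5] = 1, fixing A².
Let u = ρ/b; then A², 4π and the length scale all cancel, so P = ∫_{1.9}^{∞} u^4·e^(-2·u) du ÷ ∫_{0}^{∞} u^4·e^(-2·u) du.
An antiderivative of u^4·e^(-2·u) is -(u^4/2 + u^3 + 3·u^2/2 + 3·u/2 + 3/4)·e^(-2·u); evaluating from 1.9 to ∞ gives ≈ 0.50088, while the full integral is 3/4.
This evaluates to P = 0.6678.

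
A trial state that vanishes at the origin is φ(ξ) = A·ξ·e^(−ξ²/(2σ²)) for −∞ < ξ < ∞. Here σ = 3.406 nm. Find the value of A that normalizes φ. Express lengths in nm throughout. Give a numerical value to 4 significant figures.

A ≈ 0.1690 nm^(-3/2)

The normalization condition is ∫|φ|² dξ = 1 from −∞ to ∞.
Differentiating ∫e^(−αξ²) dξ = √(π/α) under α to get the higher moments, with φ = A·ξ·e^(−ξ²/(2σ²)), the integral evaluates to A²·[√(π)·σ^3/2].
Plugging in σ = 3.406 yields A = 0.16899.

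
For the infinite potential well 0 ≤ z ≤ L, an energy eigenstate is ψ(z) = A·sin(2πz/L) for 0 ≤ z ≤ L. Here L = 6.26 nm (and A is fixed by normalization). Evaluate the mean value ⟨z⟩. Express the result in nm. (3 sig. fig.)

⟨z⟩ ≈ 3.13 nm

⟨z⟩ = ∫ z |ψ|² dz over the full domain.
Since the A² factors cancel between numerator and denominator, ⟨z⟩ = L/2.
With L = 6.26, ⟨z⟩ = 3.130.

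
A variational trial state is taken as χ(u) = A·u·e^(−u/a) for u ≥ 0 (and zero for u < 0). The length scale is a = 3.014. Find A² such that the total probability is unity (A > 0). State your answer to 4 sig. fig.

A^2 ≈ 0.1461

We need A² ∫|f|² du = 1, taking the integral from 0 to ∞.
With ∫₀^∞ u^2 e^(−αu) du = 2!/α^3, carrying out the integral gives A² · a^3/4.
So A² = (a^3/4)^(−1).
With a = 3.014: A² = 0.14609 and A = 0.38222.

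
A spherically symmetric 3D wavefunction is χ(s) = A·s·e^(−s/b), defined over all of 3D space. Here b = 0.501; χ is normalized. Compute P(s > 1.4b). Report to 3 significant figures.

P = ∫ |χ|² 4πs² ds over s > 1.4b.
The full normalization integral is A²·[3·π·b^5] = 1, fixing A².
Substituting u = s/b, A², 4π and the length scale all cancel in the ratio: P = ∫_{1.4}^{∞} u^4·e^(-2·u) du / ∫_{0}^{∞} u^4·e^(-2·u) du.
An antiderivative of u^4·e^(-2·u) is -(u^4/2 + u^3 + 3·u^2/2 + 3·u/2 + 3/4)·e^(-2·u); evaluating from 1.4 to ∞ gives ≈ 0.63576, while the full integral is 3/4.
Taking the ratio yields P = 0.8477.

P ≈ 0.848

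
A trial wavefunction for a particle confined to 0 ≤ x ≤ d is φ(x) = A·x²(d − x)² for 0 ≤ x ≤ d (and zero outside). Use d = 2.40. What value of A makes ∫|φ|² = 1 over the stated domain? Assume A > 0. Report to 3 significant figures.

The normalization condition is ∫|φ|² dx = 1 from 0 to d.
Expanding the polynomial and integrating term by term, the integral (without the A² prefactor) comes out to d^9/630.
Setting this equal to 1 gives A² = 1/(d^9/630).
With d = 2.40: A² = 0.2385 and A = 0.4883.

A ≈ 0.488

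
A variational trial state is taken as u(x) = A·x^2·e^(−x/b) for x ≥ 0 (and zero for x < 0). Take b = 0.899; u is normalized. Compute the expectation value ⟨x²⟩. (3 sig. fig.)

⟨x^2⟩ ≈ 6.06

By definition ⟨x²⟩ = ∫ x^2 |u(x)|² dx.
Evaluating both integrals, ⟨x²⟩ = 15·b^2/2.
Putting b = 0.899 gives 6.062.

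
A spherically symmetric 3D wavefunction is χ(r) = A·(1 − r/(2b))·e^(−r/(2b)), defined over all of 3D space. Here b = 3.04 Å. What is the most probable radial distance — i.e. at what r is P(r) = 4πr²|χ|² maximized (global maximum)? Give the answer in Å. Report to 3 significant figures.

r ≈ 15.9 Å

Differentiate P(r) = 4πr²|χ|² with respect to r and set to zero.
Solving yields r = b·(√(5) + 3).
With b = 3.04, the most probable radial distance is 15.92 Å.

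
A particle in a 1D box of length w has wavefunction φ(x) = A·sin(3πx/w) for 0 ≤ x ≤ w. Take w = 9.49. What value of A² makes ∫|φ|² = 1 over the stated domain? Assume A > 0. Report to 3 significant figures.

A^2 ≈ 0.211

Normalization requires ∫|φ|² dx = 1, integrated from 0 to w.
With ∫₀^w sin²(nπx/w) dx = w/2, with φ = A·sin(3πx/w), the integral evaluates to A²·[w/2].
Setting this equal to 1 gives A² = 1/(w/2).
Plugging in w = 9.49 yields A = 0.4591.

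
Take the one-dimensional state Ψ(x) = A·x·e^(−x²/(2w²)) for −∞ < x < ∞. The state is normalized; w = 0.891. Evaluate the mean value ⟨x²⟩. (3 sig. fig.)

⟨x²⟩ = ∫ x^2 |Ψ|² dx over the full domain.
Using the Gaussian integral ∫_{−∞}^{∞} e^(−αx²) dx = √(π/α), the ratio of the moment integral to the normalization integral gives ⟨x²⟩ = 3·w^2/2.
With w = 0.891, ⟨x^2⟩ = 1.191.

⟨x^2⟩ ≈ 1.19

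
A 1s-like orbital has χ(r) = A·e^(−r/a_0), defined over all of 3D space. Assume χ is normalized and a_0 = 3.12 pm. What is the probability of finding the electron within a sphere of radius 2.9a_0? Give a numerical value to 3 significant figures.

P ≈ 0.928

P = ∫ |χ|² 4πr² dr over r ≤ 2.9a_0.
The full normalization integral is A²·[π·a_0^3] = 1, fixing A².
Let u = r/a_0; then A², 4π and the length scale all cancel, so P = ∫_{0}^{2.9} u^2·e^(-2·u) du ÷ ∫_{0}^{∞} u^2·e^(-2·u) du.
An antiderivative of u^2·e^(-2·u) is -(2·u^2 + 2·u + 1)·e^(-2·u)/4; evaluating from 0 to 2.9 gives 1/4 - 1181·e^(-29/5)/200, while the full integral is 1/4.
Taking the ratio yields P = 0.9285.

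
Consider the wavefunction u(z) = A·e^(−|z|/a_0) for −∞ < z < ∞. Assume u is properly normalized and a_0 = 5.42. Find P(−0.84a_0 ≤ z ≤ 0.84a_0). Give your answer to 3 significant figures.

The probability is P = ∫ |u|² dz over [−0.84a_0, 0.84a_0].
Since A² = 1/(a_0), this is the region integral divided by the full normalization integral.
Both integrals are even about z = 0, so only the z ≥ 0 halves are needed (the factors of 2 cancel). In terms of t = z/a_0 (A² and the length scale cancel between numerator and denominator), P = [∫_{0}^{0.84} e^(-2·t) dt] / [∫_{0}^{∞} e^(-2·t) dt].
With ∫ e^(-2·t) dt = -e^(-2·t)/2 + C, the region integral is 1/2 - e^(-42/25)/2 and the full one is 1/2.
Evaluating gives P = 0.8136.

P ≈ 0.814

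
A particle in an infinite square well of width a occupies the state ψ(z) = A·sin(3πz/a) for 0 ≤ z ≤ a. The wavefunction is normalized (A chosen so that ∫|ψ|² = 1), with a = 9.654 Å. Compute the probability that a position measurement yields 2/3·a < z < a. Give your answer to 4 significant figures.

P ≈ 0.3333

P = ∫_{2/3·a}^{a} |ψ(z)|² dz.
Since A² = 1/(a/2), this is the region integral divided by the full normalization integral.
Substituting u = z/a, A² and the length scale cancel in the ratio: P = ∫_{2/3}^{1} sin(3·π·u)^2 du / ∫_{0}^{1} sin(3·π·u)^2 du.
An antiderivative of sin(3·π·u)^2 is u/2 - sin(6·π·u)/(12·π); evaluating from 2/3 to 1 gives 1/6, while the full integral is 1/2.
This works out to P = 1/3.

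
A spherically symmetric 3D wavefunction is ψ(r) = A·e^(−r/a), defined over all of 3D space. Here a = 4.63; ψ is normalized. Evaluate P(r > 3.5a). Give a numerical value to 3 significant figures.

P ≈ 0.0296

With dV = 4πr²dr, the probability is ∫|ψ|² dV over r > 3.5a.
The full normalization integral is A²·[π·a^3] = 1, fixing A².
Let u = r/a; then A², 4π and the length scale all cancel, so P = ∫_{3.5}^{∞} u^2·e^(-2·u) du ÷ ∫_{0}^{∞} u^2·e^(-2·u) du.
An antiderivative of u^2·e^(-2·u) is -(2·u^2 + 2·u + 1)·e^(-2·u)/4; evaluating from 3.5 to ∞ gives 65·e^(-7)/8, while the full integral is 1/4.
Taking the ratio yields P = 0.02964.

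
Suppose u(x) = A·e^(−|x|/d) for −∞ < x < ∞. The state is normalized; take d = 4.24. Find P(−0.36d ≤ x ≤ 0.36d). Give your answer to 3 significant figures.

|u|² is the probability density, so P = ∫_{−0.36d}^{0.36d} |u|² dx.
The normalization integral ∫|u|²dx over the whole domain equals d·A², and A² cancels in the ratio.
By symmetry take twice the x ≥ 0 contribution in numerator and denominator; the 2's cancel. Let t = x/d; then A² and the length scale cancel, so P = ∫_{0}^{0.36} e^(-2·t) dt ÷ ∫_{0}^{∞} e^(-2·t) dt.
Using ∫ e^(-2·t) dt = -e^(-2·t)/2, the numerator is 1/2 - e^(-18/25)/2 and the denominator is 1/2.
The result is P = 0.5132.

P ≈ 0.513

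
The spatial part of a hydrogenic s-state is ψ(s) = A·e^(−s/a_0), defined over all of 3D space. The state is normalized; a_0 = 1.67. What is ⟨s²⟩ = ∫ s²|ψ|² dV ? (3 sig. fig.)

By definition ⟨s²⟩ = ∫ s^2 |ψ(s)|² 4πs² ds.
The ratio of the moment integral to the normalization integral gives ⟨s²⟩ = 3·a_0^2.
Putting a_0 = 1.67 gives 8.367.

⟨s^2⟩ ≈ 8.37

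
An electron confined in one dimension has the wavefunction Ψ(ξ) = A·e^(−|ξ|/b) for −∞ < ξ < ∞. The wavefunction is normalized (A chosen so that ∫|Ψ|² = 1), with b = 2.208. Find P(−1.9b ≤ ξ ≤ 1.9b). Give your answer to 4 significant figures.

P ≈ 0.9776

|Ψ|² is the probability density, so P = ∫_{−1.9b}^{1.9b} |Ψ|² dξ.
The normalization integral ∫|Ψ|²dξ over the whole domain equals b·A², and A² cancels in the ratio.
Both integrals are even about ξ = 0, so only the ξ ≥ 0 halves are needed (the factors of 2 cancel). In terms of u = ξ/b (A² and the length scale cancel between numerator and denominator), P = [∫_{0}^{1.9} e^(-2·u) du] / [∫_{0}^{∞} e^(-2·u) du].
Using ∫ e^(-2·u) du = -e^(-2·u)/2, the numerator is 1/2 - e^(-19/5)/2 and the denominator is 1/2.
Evaluating gives P = 0.97763.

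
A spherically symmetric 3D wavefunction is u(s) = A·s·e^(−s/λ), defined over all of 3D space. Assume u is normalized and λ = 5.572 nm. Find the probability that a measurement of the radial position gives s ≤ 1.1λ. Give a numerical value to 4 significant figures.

P = ∫ |u|² 4πs² ds over s ≤ 1.1λ.
Normalization gives A² = 1/(3·π·λ^5).
Let t = s/λ; then A², 4π and the length scale all cancel, so P = ∫_{0}^{1.1} t^4·e^(-2·t) dt ÷ ∫_{0}^{∞} t^4·e^(-2·t) dt.
An antiderivative of t^4·e^(-2·t) is -(t^4/2 + t^3 + 3·t^2/2 + 3·t/2 + 3/4)·e^(-2·t); evaluating from 0 to 1.1 gives ≈ 0.0543722, while the full integral is 3/4.
The region integral divided by the full integral gives P = 0.072496.

P ≈ 0.07250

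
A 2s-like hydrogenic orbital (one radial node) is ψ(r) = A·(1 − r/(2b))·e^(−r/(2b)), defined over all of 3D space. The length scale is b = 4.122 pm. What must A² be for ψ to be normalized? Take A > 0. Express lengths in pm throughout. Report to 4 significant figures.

A^2 ≈ 0.0005681 pm^(-3)

We need A² ∫|f|² 4πr² dr = 1, taking the integral from 0 to ∞.
Recall ∫₀^∞ r^m e^(−r/β) dr = m!·β^(m+1), carrying out the integral gives A² · 8·π·b^3.
Hence A² = 1/[8·π·b^3].
With b = 4.122: A² = 0.00056811 and A = 0.023835.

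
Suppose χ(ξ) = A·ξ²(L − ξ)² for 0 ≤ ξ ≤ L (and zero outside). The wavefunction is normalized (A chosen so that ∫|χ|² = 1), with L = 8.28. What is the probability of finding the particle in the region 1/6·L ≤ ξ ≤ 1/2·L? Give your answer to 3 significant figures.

The probability is P = ∫ |χ|² dξ over [1/6·L, 1/2·L].
The normalization integral ∫|χ|²dξ over the whole domain equals L^9/630·A², and A² cancels in the ratio.
Substituting u = ξ/L, A² and the length scale cancel in the ratio: P = ∫_{1/6}^{1/2} u^4·(1 - u)^4 du / ∫_{0}^{1} u^4·(1 - u)^4 du.
Using ∫ u^4·(1 - u)^4 du = u^5·(70·u^4 - 315·u^3 + 540·u^2 - 420·u + 126)/630, the numerator is ≈ 0.00077944 and the denominator is 1/630.
Evaluating gives P = 0.4910.

P ≈ 0.491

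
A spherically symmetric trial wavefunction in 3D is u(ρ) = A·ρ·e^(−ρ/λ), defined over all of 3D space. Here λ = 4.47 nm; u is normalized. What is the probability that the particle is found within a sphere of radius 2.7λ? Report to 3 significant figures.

P = ∫ |u|² 4πρ² dρ over ρ ≤ 2.7λ.
A² is fixed by ∫₀^∞ 4πρ²|u|² dρ = 1, i.e. A² = (3·π·λ^5)^(−1).
Substituting t = ρ/λ, A², 4π and the length scale all cancel in the ratio: P = ∫_{0}^{2.7} t^4·e^(-2·t) dt / ∫_{0}^{∞} t^4·e^(-2·t) dt.
With ∫ t^4·e^(-2·t) dt = -(t^4/2 + t^3 + 3·t^2/2 + 3·t/2 + 3/4)·e^(-2·t) + C, the region integral is ≈ 0.47002 and the full one is 3/4.
Taking the ratio yields P = 0.6267.

P ≈ 0.627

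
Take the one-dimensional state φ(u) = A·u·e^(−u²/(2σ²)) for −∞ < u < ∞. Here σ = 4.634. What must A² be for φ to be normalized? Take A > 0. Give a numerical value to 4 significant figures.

A^2 ≈ 0.01134

We need A² ∫|f|² du = 1, taking the integral from −∞ to ∞.
Using the Gaussian integral ∫_{−∞}^{∞} e^(−αu²) du = √(π/α), the integral (without the A² prefactor) comes out to √(π)·σ^3/2.
Hence A² = 1/[√(π)·σ^3/2].
Substituting σ = 4.634 gives A² = 0.011339, so A = 0.10649.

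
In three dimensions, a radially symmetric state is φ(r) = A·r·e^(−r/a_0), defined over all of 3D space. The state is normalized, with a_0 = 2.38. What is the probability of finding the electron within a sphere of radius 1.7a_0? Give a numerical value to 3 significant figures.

With dV = 4πr²dr, the probability is ∫|φ|² dV over r ≤ 1.7a_0.
Normalization gives A² = 1/(3·π·a_0^5).
Let u = r/a_0; then A², 4π and the length scale all cancel, so P = ∫_{0}^{1.7} u^4·e^(-2·u) du ÷ ∫_{0}^{∞} u^4·e^(-2·u) du.
Using ∫ u^4·e^(-2·u) du = -(u^4/2 + u^3 + 3·u^2/2 + 3·u/2 + 3/4)·e^(-2·u), the numerator is ≈ 0.19186 and the denominator is 3/4.
The region integral divided by the full integral gives P = 0.2558.

P ≈ 0.256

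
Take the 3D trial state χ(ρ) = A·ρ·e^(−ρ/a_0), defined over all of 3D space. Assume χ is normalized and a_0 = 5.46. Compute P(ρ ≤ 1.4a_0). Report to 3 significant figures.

P ≈ 0.152

P = ∫ |χ|² 4πρ² dρ over ρ ≤ 1.4a_0.
Normalization gives A² = 1/(3·π·a_0^5).
Substituting u = ρ/a_0, A², 4π and the length scale all cancel in the ratio: P = ∫_{0}^{1.4} u^4·e^(-2·u) du / ∫_{0}^{∞} u^4·e^(-2·u) du.
Using ∫ u^4·e^(-2·u) du = -(u^4/2 + u^3 + 3·u^2/2 + 3·u/2 + 3/4)·e^(-2·u), the numerator is ≈ 0.11424 and the denominator is 3/4.
Taking the ratio yields P = 0.1523.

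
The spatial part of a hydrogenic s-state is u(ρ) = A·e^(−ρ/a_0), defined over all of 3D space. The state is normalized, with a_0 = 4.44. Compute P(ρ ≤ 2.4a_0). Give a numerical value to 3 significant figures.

P ≈ 0.857

With dV = 4πρ²dρ, the probability is ∫|u|² dV over ρ ≤ 2.4a_0.
Normalization gives A² = 1/(π·a_0^3).
In terms of t = ρ/a_0 (A², 4π and the length scale all cancel between numerator and denominator), P = [∫_{0}^{2.4} t^2·e^(-2·t) dt] / [∫_{0}^{∞} t^2·e^(-2·t) dt].
An antiderivative of t^2·e^(-2·t) is -(2·t^2 + 2·t + 1)·e^(-2·t)/4; evaluating from 0 to 2.4 gives 1/4 - 433·e^(-24/5)/100, while the full integral is 1/4.
This evaluates to P = 0.8575.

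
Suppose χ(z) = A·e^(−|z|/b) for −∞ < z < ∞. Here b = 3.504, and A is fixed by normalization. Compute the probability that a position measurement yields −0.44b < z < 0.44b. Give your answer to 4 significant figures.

P = ∫_{−0.44b}^{0.44b} |χ(z)|² dz.
Since A² = 1/(b), this is the region integral divided by the full normalization integral.
By symmetry take twice the z ≥ 0 contribution in numerator and denominator; the 2's cancel. In terms of u = z/b (A² and the length scale cancel between numerator and denominator), P = [∫_{0}^{0.44} e^(-2·u) du] / [∫_{0}^{∞} e^(-2·u) du].
Using ∫ e^(-2·u) du = -e^(-2·u)/2, the numerator is 1/2 - e^(-22/25)/2 and the denominator is 1/2.
This works out to P = 0.58522.

P ≈ 0.5852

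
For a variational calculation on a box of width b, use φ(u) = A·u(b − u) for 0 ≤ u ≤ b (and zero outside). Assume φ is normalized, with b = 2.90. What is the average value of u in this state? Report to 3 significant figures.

By definition ⟨u⟩ = ∫ u |φ(u)|² du.
Since the A² factors cancel between numerator and denominator, ⟨u⟩ = b/2.
Putting b = 2.90 gives 1.450.

⟨u⟩ ≈ 1.45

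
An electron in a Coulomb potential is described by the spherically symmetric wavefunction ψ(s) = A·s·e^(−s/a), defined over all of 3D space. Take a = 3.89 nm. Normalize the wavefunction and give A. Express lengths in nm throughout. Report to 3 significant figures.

Require ∫ |ψ|² 4πs² ds = 1 over the whole domain.
The angular integral contributes 4π, leaving ∫₀^∞ s²|ψ|² ds.
Recall ∫₀^∞ s^m e^(−s/β) ds = m!·β^(m+1), carrying out the integral gives A² · 3·π·a^5.
Hence A² = 1/[3·π·a^5].
Substituting a = 3.89 gives A² = 0.0001191, so A = 0.01091.

A ≈ 0.0109 nm^(-5/2)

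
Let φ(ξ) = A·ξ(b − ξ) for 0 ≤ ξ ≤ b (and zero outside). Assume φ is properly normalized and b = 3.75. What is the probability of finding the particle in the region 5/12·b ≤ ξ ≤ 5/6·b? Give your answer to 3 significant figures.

P = ∫_{5/12·b}^{5/6·b} |φ(ξ)|² dξ.
Since A² = 1/(b^5/30), this is the region integral divided by the full normalization integral.
Let u = ξ/b; then A² and the length scale cancel, so P = ∫_{5/12}^{5/6} u^2·(1 - u)^2 du ÷ ∫_{0}^{1} u^2·(1 - u)^2 du.
An antiderivative of u^2·(1 - u)^2 is u^3·(6·u^2 - 15·u + 10)/30; evaluating from 5/12 to 5/6 gives ≈ 0.020596, while the full integral is 1/30.
This works out to P = 0.6179.

P ≈ 0.618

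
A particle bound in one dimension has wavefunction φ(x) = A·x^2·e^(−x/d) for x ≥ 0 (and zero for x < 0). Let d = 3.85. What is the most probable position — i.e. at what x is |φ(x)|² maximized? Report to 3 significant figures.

x ≈ 7.70

Differentiate |φ(x)|² with respect to x and set to zero.
This gives x = 2·d.
With d = 3.85, the most probable position is 7.700.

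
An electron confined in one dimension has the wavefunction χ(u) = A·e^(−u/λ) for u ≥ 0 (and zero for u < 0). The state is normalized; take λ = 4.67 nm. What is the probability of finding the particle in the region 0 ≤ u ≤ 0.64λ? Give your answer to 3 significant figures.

|χ|² is the probability density, so P = ∫_{0}^{0.64λ} |χ|² du.
Since A² = 1/(λ/2), this is the region integral divided by the full normalization integral.
In terms of t = u/λ (A² and the length scale cancel between numerator and denominator), P = [∫_{0}^{0.64} e^(-2·t) dt] / [∫_{0}^{∞} e^(-2·t) dt].
Using ∫ e^(-2·t) dt = -e^(-2·t)/2, the numerator is 1/2 - e^(-32/25)/2 and the denominator is 1/2.
This works out to P = 0.7220.

P ≈ 0.722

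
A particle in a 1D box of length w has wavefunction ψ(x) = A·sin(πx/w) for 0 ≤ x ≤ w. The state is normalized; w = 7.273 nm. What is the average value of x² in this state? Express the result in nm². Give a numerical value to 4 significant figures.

⟨x^2⟩ ≈ 14.95 nm^2

⟨x²⟩ = ∫ x^2 |ψ|² dx over the full domain.
Evaluating both integrals, ⟨x²⟩ = -w^2/(2·π^2) + w^2/3.
Putting w = 7.273 gives 14.952.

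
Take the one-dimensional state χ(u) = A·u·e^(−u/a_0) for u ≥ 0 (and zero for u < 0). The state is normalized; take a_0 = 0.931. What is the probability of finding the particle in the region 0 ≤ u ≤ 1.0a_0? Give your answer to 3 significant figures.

P ≈ 0.323

The probability is P = ∫ |χ|² du over [0, 1.0a_0].
Since A² = 1/(a_0^3/4), this is the region integral divided by the full normalization integral.
Substituting t = u/a_0, A² and the length scale cancel in the ratio: P = ∫_{0}^{1.0} t^2·e^(-2·t) dt / ∫_{0}^{∞} t^2·e^(-2·t) dt.
Using ∫ t^2·e^(-2·t) dt = -(2·t^2 + 2·t + 1)·e^(-2·t)/4, the numerator is 1/4 - 5·e^(-2)/4 and the denominator is 1/4.
Evaluating gives P = 0.3233.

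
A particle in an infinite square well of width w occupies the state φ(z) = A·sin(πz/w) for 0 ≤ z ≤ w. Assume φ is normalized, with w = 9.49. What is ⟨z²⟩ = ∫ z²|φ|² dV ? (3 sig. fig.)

⟨z^2⟩ ≈ 25.5

⟨z²⟩ = ∫ z^2 |φ|² dz over the full domain.
Using sin²θ = (1 − cos 2θ)/2, evaluating both integrals, ⟨z²⟩ = -w^2/(2·π^2) + w^2/3.
With w = 9.49, ⟨z^2⟩ = 25.46.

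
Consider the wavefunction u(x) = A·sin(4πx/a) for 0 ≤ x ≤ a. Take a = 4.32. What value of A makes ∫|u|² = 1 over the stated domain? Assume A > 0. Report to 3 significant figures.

A ≈ 0.680

Require ∫ |u|² dx = 1 over the whole domain.
With u = A·sin(4πx/a), the integral evaluates to A²·[a/2].
Hence A² = 1/[a/2].
Substituting a = 4.32 gives A² = 0.4630, so A = 0.6804.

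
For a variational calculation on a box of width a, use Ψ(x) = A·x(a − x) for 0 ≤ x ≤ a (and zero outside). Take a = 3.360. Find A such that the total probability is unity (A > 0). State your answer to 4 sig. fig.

The normalization condition is ∫|Ψ|² dx = 1 from 0 to a.
With Ψ = A·x(a − x), the integral evaluates to A²·[a^5/30].
Substituting a = 3.360 gives A² = 0.070053, so A = 0.26467.

A ≈ 0.2647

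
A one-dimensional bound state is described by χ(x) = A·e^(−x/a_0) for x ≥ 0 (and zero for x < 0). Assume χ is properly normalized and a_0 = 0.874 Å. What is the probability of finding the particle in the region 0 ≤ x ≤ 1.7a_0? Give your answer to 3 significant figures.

P = ∫_{0}^{1.7a_0} |χ(x)|² dx.
With A² fixed by ∫|χ|² = 1, i.e. A² = (a_0/2)^(−1), substitute and integrate.
Substituting u = x/a_0, A² and the length scale cancel in the ratio: P = ∫_{0}^{1.7} e^(-2·u) du / ∫_{0}^{∞} e^(-2·u) du.
An antiderivative of e^(-2·u) is -e^(-2·u)/2; evaluating from 0 to 1.7 gives 1/2 - e^(-17/5)/2, while the full integral is 1/2.
Taking the ratio, P = 0.9666.

P ≈ 0.967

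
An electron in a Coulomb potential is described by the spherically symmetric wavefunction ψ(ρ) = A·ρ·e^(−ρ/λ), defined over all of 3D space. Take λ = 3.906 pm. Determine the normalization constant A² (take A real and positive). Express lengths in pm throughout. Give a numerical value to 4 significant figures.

A^2 ≈ 0.0001167 pm^(-5)

The normalization condition is ∫|ψ|² 4πρ² dρ = 1 from 0 to ∞.
The angular integral contributes 4π, leaving ∫₀^∞ ρ²|ψ|² dρ.
With ψ = A·ρ·e^(−ρ/λ), the integral evaluates to A²·[3·π·λ^5].
So A² = (3·π·λ^5)^(−1).
Substituting λ = 3.906 gives A² = 0.00011670, so A = 0.010803.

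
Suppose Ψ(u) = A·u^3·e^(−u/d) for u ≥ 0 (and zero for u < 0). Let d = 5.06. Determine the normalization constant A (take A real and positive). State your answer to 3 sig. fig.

The normalization condition is ∫|Ψ|² du = 1 from 0 to ∞.
Using ∫₀^∞ uⁿ e^(−αu) du = n!/αⁿ⁺¹, with Ψ = A·u^3·e^(−u/d), the integral evaluates to A²·[45·d^7/8].
Hence A² = 1/[45·d^7/8].
Substituting d = 5.06 gives A² = 0.000002093, so A = 0.001447.

A ≈ 0.00145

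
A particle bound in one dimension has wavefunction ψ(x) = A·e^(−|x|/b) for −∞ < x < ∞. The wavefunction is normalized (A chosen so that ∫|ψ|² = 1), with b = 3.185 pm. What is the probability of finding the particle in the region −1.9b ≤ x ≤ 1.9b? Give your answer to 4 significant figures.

The probability is P = ∫ |ψ|² dx over [−1.9b, 1.9b].
With A² fixed by ∫|ψ|² = 1, i.e. A² = (b)^(−1), substitute and integrate.
By symmetry take twice the x ≥ 0 contribution in numerator and denominator; the 2's cancel. In terms of u = x/b (A² and the length scale cancel between numerator and denominator), P = [∫_{0}^{1.9} e^(-2·u) du] / [∫_{0}^{∞} e^(-2·u) du].
With ∫ e^(-2·u) du = -e^(-2·u)/2 + C, the region integral is 1/2 - e^(-19/5)/2 and the full one is 1/2.
The result is P = 0.97763.

P ≈ 0.9776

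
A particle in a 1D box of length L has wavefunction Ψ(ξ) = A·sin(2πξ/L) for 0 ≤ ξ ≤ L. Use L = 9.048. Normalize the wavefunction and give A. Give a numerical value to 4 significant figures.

We need A² ∫|f|² dξ = 1, taking the integral from 0 to L.
The integral (without the A² prefactor) comes out to L/2.
Setting this equal to 1 gives A² = 1/(L/2).
With L = 9.048: A² = 0.22104 and A = 0.47015.

A ≈ 0.4702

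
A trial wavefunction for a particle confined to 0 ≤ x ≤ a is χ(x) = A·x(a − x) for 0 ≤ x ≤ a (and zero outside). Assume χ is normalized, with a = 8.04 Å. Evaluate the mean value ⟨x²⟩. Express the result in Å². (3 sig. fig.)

⟨x^2⟩ ≈ 18.5 Å^2

⟨x²⟩ = ∫ x^2 |χ|² dx over the full domain.
The ratio of the moment integral to the normalization integral gives ⟨x²⟩ = 2·a^2/7.
With a = 8.04, ⟨x^2⟩ = 18.47.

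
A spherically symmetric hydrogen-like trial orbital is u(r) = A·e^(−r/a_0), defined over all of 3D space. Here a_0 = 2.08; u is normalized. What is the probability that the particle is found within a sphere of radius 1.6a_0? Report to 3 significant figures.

P = ∫ |u|² 4πr² dr over r ≤ 1.6a_0.
The full normalization integral is A²·[π·a_0^3] = 1, fixing A².
Let t = r/a_0; then A², 4π and the length scale all cancel, so P = ∫_{0}^{1.6} t^2·e^(-2·t) dt ÷ ∫_{0}^{∞} t^2·e^(-2·t) dt.
With ∫ t^2·e^(-2·t) dt = -(2·t^2 + 2·t + 1)·e^(-2·t)/4 + C, the region integral is 1/4 - 233·e^(-16/5)/100 and the full one is 1/4.
This evaluates to P = 0.6201.

P ≈ 0.620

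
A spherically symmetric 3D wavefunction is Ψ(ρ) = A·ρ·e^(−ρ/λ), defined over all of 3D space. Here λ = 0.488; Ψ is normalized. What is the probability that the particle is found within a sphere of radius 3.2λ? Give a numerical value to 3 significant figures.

P ≈ 0.765

Integrate the radial probability density 4πρ²|Ψ|² over ρ ≤ 3.2λ.
Normalization gives A² = 1/(3·π·λ^5).
Substituting u = ρ/λ, A², 4π and the length scale all cancel in the ratio: P = ∫_{0}^{3.2} u^4·e^(-2·u) du / ∫_{0}^{∞} u^4·e^(-2·u) du.
With ∫ u^4·e^(-2·u) du = -(u^4/2 + u^3 + 3·u^2/2 + 3·u/2 + 3/4)·e^(-2·u) + C, the region integral is ≈ 0.57370 and the full one is 3/4.
Taking the ratio yields P = 0.7649.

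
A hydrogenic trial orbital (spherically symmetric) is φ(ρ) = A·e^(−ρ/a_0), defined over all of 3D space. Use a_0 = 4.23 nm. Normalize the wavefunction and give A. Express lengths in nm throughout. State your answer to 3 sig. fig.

A ≈ 0.0649 nm^(-3/2)

Normalization requires ∫|φ|² 4πρ² dρ = 1, integrated from 0 to ∞.
The angular integral contributes 4π, leaving ∫₀^∞ ρ²|φ|² dρ.
Using ∫₀^∞ ρⁿ e^(−αρ) dρ = n!/αⁿ⁺¹, carrying out the integral gives A² · π·a_0^3.
With a_0 = 4.23: A² = 0.004206 and A = 0.06485.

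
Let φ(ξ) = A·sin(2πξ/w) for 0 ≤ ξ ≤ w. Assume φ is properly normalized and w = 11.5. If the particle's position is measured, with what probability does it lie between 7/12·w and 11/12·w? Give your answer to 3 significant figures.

P ≈ 0.471

The probability is P = ∫ |φ|² dξ over [7/12·w, 11/12·w].
With A² fixed by ∫|φ|² = 1, i.e. A² = (w/2)^(−1), substitute and integrate.
In terms of u = ξ/w (A² and the length scale cancel between numerator and denominator), P = [∫_{7/12}^{11/12} sin(2·π·u)^2 du] / [∫_{0}^{1} sin(2·π·u)^2 du].
Using ∫ sin(2·π·u)^2 du = u/2 - sin(4·π·u)/(8·π), the numerator is √(3)/(8·π) + 1/6 and the denominator is 1/2.
Evaluating gives P = (√(3)/4 + π/3)/π.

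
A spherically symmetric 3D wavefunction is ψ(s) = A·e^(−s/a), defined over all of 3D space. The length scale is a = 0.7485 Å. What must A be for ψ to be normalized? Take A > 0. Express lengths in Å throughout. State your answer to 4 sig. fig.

Require ∫ |ψ|² 4πs² ds = 1 over the whole domain.
Recall ∫₀^∞ s^m e^(−s/β) ds = m!·β^(m+1), with ψ = A·e^(−s/a), the integral evaluates to A²·[π·a^3].
Setting this equal to 1 gives A² = 1/(π·a^3).
Plugging in a = 0.7485 yields A = 0.87124.

A ≈ 0.8712 Å^(-3/2)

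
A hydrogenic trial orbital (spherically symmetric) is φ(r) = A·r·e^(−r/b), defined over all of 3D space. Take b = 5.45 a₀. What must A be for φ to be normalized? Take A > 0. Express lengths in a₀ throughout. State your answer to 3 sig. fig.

Require ∫ |φ|² 4πr² dr = 1 over the whole domain.
The integral (without the A² prefactor) comes out to 3·π·b^5.
So A² = (3·π·b^5)^(−1).
With b = 5.45: A² = 0.00002207 and A = 0.004698.

A ≈ 0.00470 a₀^(-5/2)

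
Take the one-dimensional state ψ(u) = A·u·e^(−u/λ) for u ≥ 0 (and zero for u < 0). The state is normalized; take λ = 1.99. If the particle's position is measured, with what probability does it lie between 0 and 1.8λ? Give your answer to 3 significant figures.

|ψ|² is the probability density, so P = ∫_{0}^{1.8λ} |ψ|² du.
The normalization integral ∫|ψ|²du over the whole domain equals λ^3/4·A², and A² cancels in the ratio.
In terms of t = u/λ (A² and the length scale cancel between numerator and denominator), P = [∫_{0}^{1.8} t^2·e^(-2·t) dt] / [∫_{0}^{∞} t^2·e^(-2·t) dt].
An antiderivative of t^2·e^(-2·t) is -(2·t^2 + 2·t + 1)·e^(-2·t)/4; evaluating from 0 to 1.8 gives 1/4 - 277·e^(-18/5)/100, while the full integral is 1/4.
This works out to P = 0.6973.

P ≈ 0.697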